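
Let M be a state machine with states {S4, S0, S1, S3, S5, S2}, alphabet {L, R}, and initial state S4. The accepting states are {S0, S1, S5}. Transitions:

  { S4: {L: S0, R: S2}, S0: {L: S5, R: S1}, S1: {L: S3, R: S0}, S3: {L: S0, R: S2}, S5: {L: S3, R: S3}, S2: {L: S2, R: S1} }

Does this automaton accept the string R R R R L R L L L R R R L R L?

start at S4
read 'R': S4 → S2
read 'R': S2 → S1
read 'R': S1 → S0
read 'R': S0 → S1
read 'L': S1 → S3
read 'R': S3 → S2
read 'L': S2 → S2
read 'L': S2 → S2
read 'L': S2 → S2
read 'R': S2 → S1
read 'R': S1 → S0
read 'R': S0 → S1
read 'L': S1 → S3
read 'R': S3 → S2
read 'L': S2 → S2
End state S2 is not accepting.

No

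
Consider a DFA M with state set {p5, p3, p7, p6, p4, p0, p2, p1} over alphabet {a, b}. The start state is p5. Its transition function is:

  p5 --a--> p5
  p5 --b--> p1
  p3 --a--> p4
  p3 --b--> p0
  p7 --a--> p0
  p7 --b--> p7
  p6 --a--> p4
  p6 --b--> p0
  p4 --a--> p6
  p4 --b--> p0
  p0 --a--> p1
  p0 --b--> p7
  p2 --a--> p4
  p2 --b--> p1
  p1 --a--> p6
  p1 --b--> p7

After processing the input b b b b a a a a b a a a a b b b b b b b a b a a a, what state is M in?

Trace: p5 -b-> p1 -b-> p7 -b-> p7 -b-> p7 -a-> p0 -a-> p1 -a-> p6 -a-> p4 -b-> p0 -a-> p1 -a-> p6 -a-> p4 -a-> p6 -b-> p0 -b-> p7 -b-> p7 -b-> p7 -b-> p7 -b-> p7 -b-> p7 -a-> p0 -b-> p7 -a-> p0 -a-> p1 -a-> p6

p6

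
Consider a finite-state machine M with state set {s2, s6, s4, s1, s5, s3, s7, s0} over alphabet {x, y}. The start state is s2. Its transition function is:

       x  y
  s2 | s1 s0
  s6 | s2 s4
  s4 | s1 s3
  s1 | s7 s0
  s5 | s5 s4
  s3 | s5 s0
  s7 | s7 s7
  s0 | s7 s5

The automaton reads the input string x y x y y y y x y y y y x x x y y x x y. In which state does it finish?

Trace: s2 -x-> s1 -y-> s0 -x-> s7 -y-> s7 -y-> s7 -y-> s7 -y-> s7 -x-> s7 -y-> s7 -y-> s7 -y-> s7 -y-> s7 -x-> s7 -x-> s7 -x-> s7 -y-> s7 -y-> s7 -x-> s7 -x-> s7 -y-> s7

s7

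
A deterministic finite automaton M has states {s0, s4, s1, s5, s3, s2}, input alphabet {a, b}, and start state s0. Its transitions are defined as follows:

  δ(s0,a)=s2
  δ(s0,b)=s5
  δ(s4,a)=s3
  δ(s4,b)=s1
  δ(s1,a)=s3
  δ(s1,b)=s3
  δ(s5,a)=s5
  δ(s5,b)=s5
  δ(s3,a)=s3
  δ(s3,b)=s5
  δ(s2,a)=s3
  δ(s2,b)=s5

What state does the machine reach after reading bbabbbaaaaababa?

s5

s0 → s5 → s5 → s5 → s5 → s5 → s5 → s5 → s5 → s5 → s5 → s5 → s5 → s5 → s5 → s5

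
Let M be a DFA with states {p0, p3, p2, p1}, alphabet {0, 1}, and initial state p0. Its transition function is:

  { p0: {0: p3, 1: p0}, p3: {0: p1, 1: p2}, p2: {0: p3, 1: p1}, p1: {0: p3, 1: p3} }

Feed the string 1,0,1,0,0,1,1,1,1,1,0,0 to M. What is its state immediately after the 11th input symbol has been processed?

p3

Trace: p0 -1-> p0 -0-> p3 -1-> p2 -0-> p3 -0-> p1 -1-> p3 -1-> p2 -1-> p1 -1-> p3 -1-> p2 -0-> p3
After 11 symbols: p3.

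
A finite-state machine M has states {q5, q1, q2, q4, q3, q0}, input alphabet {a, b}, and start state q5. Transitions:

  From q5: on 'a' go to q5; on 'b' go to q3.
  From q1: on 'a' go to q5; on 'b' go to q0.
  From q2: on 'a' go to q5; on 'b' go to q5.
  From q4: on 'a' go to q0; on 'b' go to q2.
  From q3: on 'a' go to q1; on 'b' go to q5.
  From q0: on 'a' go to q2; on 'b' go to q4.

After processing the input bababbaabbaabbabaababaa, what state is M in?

Trace: q5 -b-> q3 -a-> q1 -b-> q0 -a-> q2 -b-> q5 -b-> q3 -a-> q1 -a-> q5 -b-> q3 -b-> q5 -a-> q5 -a-> q5 -b-> q3 -b-> q5 -a-> q5 -b-> q3 -a-> q1 -a-> q5 -b-> q3 -a-> q1 -b-> q0 -a-> q2 -a-> q5

q5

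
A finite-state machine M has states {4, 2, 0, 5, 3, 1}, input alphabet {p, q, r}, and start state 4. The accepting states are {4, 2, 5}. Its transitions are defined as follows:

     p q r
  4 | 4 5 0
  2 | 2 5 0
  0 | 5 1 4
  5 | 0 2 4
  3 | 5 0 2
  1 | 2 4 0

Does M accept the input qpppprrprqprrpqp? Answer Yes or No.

start at 4
read 'q': 4 → 5
read 'p': 5 → 0
read 'p': 0 → 5
read 'p': 5 → 0
read 'p': 0 → 5
read 'r': 5 → 4
read 'r': 4 → 0
read 'p': 0 → 5
read 'r': 5 → 4
read 'q': 4 → 5
read 'p': 5 → 0
read 'r': 0 → 4
read 'r': 4 → 0
read 'p': 0 → 5
read 'q': 5 → 2
read 'p': 2 → 2
End state 2 is accepting.

Yes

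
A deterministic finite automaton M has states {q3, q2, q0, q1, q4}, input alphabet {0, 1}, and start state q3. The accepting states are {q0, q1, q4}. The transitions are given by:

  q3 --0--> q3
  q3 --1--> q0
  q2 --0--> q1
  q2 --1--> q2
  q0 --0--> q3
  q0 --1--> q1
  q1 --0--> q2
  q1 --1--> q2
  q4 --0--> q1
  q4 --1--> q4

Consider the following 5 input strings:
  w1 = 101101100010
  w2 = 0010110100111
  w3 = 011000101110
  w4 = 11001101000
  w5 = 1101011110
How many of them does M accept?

4

w1:
  start at q3
  read '1': q3 → q0
  read '0': q0 → q3
  read '1': q3 → q0
  read '1': q0 → q1
  read '0': q1 → q2
  read '1': q2 → q2
  read '1': q2 → q2
  read '0': q2 → q1
  read '0': q1 → q2
  read '0': q2 → q1
  read '1': q1 → q2
  read '0': q2 → q1
  end q1, accepted
w2:
  start at q3
  read '0': q3 → q3
  read '0': q3 → q3
  read '1': q3 → q0
  read '0': q0 → q3
  read '1': q3 → q0
  read '1': q0 → q1
  read '0': q1 → q2
  read '1': q2 → q2
  read '0': q2 → q1
  read '0': q1 → q2
  read '1': q2 → q2
  read '1': q2 → q2
  read '1': q2 → q2
  end q2, rejected
w3:
  start at q3
  read '0': q3 → q3
  read '1': q3 → q0
  read '1': q0 → q1
  read '0': q1 → q2
  read '0': q2 → q1
  read '0': q1 → q2
  read '1': q2 → q2
  read '0': q2 → q1
  read '1': q1 → q2
  read '1': q2 → q2
  read '1': q2 → q2
  read '0': q2 → q1
  end q1, accepted
w4:
  start at q3
  read '1': q3 → q0
  read '1': q0 → q1
  read '0': q1 → q2
  read '0': q2 → q1
  read '1': q1 → q2
  read '1': q2 → q2
  read '0': q2 → q1
  read '1': q1 → q2
  read '0': q2 → q1
  read '0': q1 → q2
  read '0': q2 → q1
  end q1, accepted
w5:
  start at q3
  read '1': q3 → q0
  read '1': q0 → q1
  read '0': q1 → q2
  read '1': q2 → q2
  read '0': q2 → q1
  read '1': q1 → q2
  read '1': q2 → q2
  read '1': q2 → q2
  read '1': q2 → q2
  read '0': q2 → q1
  end q1, accepted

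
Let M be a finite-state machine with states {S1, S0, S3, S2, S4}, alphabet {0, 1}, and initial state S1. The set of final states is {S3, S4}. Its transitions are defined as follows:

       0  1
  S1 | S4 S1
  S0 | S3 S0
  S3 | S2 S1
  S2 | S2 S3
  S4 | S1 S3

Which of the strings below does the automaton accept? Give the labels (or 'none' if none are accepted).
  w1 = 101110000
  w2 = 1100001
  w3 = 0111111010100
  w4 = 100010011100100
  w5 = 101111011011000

w5

w1:
  start at S1
  read '1': S1 → S1
  read '0': S1 → S4
  read '1': S4 → S3
  read '1': S3 → S1
  read '1': S1 → S1
  read '0': S1 → S4
  read '0': S4 → S1
  read '0': S1 → S4
  read '0': S4 → S1
  end S1, rejected
w2:
  start at S1
  read '1': S1 → S1
  read '1': S1 → S1
  read '0': S1 → S4
  read '0': S4 → S1
  read '0': S1 → S4
  read '0': S4 → S1
  read '1': S1 → S1
  end S1, rejected
w3:
  start at S1
  read '0': S1 → S4
  read '1': S4 → S3
  read '1': S3 → S1
  read '1': S1 → S1
  read '1': S1 → S1
  read '1': S1 → S1
  read '1': S1 → S1
  read '0': S1 → S4
  read '1': S4 → S3
  read '0': S3 → S2
  read '1': S2 → S3
  read '0': S3 → S2
  read '0': S2 → S2
  end S2, rejected
w4:
  start at S1
  read '1': S1 → S1
  read '0': S1 → S4
  read '0': S4 → S1
  read '0': S1 → S4
  read '1': S4 → S3
  read '0': S3 → S2
  read '0': S2 → S2
  read '1': S2 → S3
  read '1': S3 → S1
  read '1': S1 → S1
  read '0': S1 → S4
  read '0': S4 → S1
  read '1': S1 → S1
  read '0': S1 → S4
  read '0': S4 → S1
  end S1, rejected
w5:
  start at S1
  read '1': S1 → S1
  read '0': S1 → S4
  read '1': S4 → S3
  read '1': S3 → S1
  read '1': S1 → S1
  read '1': S1 → S1
  read '0': S1 → S4
  read '1': S4 → S3
  read '1': S3 → S1
  read '0': S1 → S4
  read '1': S4 → S3
  read '1': S3 → S1
  read '0': S1 → S4
  read '0': S4 → S1
  read '0': S1 → S4
  end S4, accepted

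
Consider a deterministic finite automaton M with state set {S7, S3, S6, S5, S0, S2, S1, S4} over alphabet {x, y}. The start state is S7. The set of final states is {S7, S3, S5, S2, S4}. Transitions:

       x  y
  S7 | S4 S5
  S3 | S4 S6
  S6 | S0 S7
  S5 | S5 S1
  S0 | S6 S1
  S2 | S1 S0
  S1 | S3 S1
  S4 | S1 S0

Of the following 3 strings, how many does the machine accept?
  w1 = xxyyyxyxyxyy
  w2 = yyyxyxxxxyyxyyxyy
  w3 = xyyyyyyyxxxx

3

w1: S7 → S4 → S1 → S1 → S1 → S1 → S3 → S6 → S0 → S1 → S3 → S6 → S7  → end S7, accepted
w2: S7 → S5 → S1 → S1 → S3 → S6 → S0 → S6 → S0 → S6 → S7 → S5 → S5 → S1 → S1 → S3 → S6 → S7  → end S7, accepted
w3: S7 → S4 → S0 → S1 → S1 → S1 → S1 → S1 → S1 → S3 → S4 → S1 → S3  → end S3, accepted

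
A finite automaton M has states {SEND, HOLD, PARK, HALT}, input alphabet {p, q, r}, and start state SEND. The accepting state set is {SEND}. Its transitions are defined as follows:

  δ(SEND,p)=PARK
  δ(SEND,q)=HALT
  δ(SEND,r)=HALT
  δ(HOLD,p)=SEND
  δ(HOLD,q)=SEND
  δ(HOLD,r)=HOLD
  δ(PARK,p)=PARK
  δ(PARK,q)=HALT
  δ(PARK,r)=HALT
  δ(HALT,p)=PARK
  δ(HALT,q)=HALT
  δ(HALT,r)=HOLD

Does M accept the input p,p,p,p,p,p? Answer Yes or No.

Trace: SEND -p-> PARK -p-> PARK -p-> PARK -p-> PARK -p-> PARK -p-> PARK
End state PARK is not accepting.

No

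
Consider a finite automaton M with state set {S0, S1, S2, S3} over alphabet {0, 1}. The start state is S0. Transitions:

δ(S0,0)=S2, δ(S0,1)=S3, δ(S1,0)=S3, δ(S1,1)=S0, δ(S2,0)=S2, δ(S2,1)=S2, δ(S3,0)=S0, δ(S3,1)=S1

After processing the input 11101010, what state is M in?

start at S0
read '1': S0 → S3
read '1': S3 → S1
read '1': S1 → S0
read '0': S0 → S2
read '1': S2 → S2
read '0': S2 → S2
read '1': S2 → S2
read '0': S2 → S2

S2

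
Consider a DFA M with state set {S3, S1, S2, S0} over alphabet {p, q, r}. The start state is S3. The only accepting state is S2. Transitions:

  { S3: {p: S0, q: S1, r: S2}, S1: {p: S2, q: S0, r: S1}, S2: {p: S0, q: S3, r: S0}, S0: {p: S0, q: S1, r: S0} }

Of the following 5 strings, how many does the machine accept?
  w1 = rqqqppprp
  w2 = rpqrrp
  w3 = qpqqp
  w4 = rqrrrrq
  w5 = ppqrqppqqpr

2

w1: S3 → S2 → S3 → S1 → S0 → S0 → S0 → S0 → S0 → S0  → end S0, rejected
w2: S3 → S2 → S0 → S1 → S1 → S1 → S2  → end S2, accepted
w3: S3 → S1 → S2 → S3 → S1 → S2  → end S2, accepted
w4: S3 → S2 → S3 → S2 → S0 → S0 → S0 → S1  → end S1, rejected
w5: S3 → S0 → S0 → S1 → S1 → S0 → S0 → S0 → S1 → S0 → S0 → S0  → end S0, rejected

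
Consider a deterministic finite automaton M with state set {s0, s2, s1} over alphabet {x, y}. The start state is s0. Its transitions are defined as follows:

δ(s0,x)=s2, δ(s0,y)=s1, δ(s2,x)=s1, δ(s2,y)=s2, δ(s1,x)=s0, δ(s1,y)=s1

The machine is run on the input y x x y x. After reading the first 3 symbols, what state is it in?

s2

Trace: s0 -y-> s1 -x-> s0 -x-> s2
After 3 symbols: s2.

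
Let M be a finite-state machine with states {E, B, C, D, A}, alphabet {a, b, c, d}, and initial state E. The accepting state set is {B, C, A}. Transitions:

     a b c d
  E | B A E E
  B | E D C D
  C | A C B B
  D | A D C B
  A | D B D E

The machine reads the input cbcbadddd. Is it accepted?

E → E → A → D → D → A → E → E → E → E
End state E is not accepting.

No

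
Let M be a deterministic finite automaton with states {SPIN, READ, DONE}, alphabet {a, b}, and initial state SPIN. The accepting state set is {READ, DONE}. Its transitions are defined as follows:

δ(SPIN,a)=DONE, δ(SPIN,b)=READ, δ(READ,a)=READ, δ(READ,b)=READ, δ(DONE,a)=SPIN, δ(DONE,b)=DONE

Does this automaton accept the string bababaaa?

Trace: SPIN -b-> READ -a-> READ -b-> READ -a-> READ -b-> READ -a-> READ -a-> READ -a-> READ
End state READ is accepting.

Yes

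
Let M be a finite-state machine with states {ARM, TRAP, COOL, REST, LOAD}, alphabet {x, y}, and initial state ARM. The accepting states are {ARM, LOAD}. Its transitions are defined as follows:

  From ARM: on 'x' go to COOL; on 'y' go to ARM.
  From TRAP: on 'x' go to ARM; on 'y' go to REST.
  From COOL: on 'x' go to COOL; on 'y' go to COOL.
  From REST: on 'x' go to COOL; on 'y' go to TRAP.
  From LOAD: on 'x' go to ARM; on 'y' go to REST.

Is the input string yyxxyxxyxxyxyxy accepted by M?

No

ARM → ARM → ARM → COOL → COOL → COOL → COOL → COOL → COOL → COOL → COOL → COOL → COOL → COOL → COOL → COOL
End state COOL is not accepting.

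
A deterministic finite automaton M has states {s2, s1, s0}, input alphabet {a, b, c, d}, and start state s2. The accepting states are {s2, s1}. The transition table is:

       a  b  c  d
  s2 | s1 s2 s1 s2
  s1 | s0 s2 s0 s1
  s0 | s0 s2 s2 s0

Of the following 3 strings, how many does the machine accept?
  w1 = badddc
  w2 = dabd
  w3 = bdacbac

w1: s2 → s2 → s1 → s1 → s1 → s1 → s0  → end s0, rejected
w2: s2 → s2 → s1 → s2 → s2  → end s2, accepted
w3: s2 → s2 → s2 → s1 → s0 → s2 → s1 → s0  → end s0, rejected

1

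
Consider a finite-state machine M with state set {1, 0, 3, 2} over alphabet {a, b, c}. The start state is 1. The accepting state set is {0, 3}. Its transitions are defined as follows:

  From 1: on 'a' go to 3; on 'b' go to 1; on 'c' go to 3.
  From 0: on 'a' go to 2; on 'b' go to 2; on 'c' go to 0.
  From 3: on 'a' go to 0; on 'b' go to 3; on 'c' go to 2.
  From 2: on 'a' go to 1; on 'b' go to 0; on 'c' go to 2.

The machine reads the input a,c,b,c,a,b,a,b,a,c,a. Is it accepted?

No

Trace: 1 -a-> 3 -c-> 2 -b-> 0 -c-> 0 -a-> 2 -b-> 0 -a-> 2 -b-> 0 -a-> 2 -c-> 2 -a-> 1
End state 1 is not accepting.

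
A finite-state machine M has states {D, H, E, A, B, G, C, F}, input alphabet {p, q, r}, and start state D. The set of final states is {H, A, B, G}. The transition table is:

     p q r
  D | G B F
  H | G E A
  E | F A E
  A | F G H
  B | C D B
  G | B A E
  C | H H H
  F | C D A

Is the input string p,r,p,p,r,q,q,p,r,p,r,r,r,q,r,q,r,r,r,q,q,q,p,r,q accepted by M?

Trace: D -p-> G -r-> E -p-> F -p-> C -r-> H -q-> E -q-> A -p-> F -r-> A -p-> F -r-> A -r-> H -r-> A -q-> G -r-> E -q-> A -r-> H -r-> A -r-> H -q-> E -q-> A -q-> G -p-> B -r-> B -q-> D
End state D is not accepting.

No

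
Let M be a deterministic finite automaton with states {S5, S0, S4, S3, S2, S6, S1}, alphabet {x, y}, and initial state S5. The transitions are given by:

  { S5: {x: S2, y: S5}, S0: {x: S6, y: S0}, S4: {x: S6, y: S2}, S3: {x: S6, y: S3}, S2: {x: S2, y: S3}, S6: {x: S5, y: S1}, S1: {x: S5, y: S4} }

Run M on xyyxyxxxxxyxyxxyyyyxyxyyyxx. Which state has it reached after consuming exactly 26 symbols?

start at S5
read 'x': S5 → S2
read 'y': S2 → S3
read 'y': S3 → S3
read 'x': S3 → S6
read 'y': S6 → S1
read 'x': S1 → S5
read 'x': S5 → S2
read 'x': S2 → S2
read 'x': S2 → S2
read 'x': S2 → S2
read 'y': S2 → S3
read 'x': S3 → S6
read 'y': S6 → S1
read 'x': S1 → S5
read 'x': S5 → S2
read 'y': S2 → S3
read 'y': S3 → S3
read 'y': S3 → S3
read 'y': S3 → S3
read 'x': S3 → S6
read 'y': S6 → S1
read 'x': S1 → S5
read 'y': S5 → S5
read 'y': S5 → S5
read 'y': S5 → S5
read 'x': S5 → S2
After 26 symbols: S2.

S2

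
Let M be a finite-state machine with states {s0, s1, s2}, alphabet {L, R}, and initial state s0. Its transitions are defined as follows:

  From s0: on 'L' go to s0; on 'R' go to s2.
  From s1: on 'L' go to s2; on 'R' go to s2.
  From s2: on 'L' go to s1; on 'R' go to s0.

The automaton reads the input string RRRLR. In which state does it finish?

s2

start at s0
read 'R': s0 → s2
read 'R': s2 → s0
read 'R': s0 → s2
read 'L': s2 → s1
read 'R': s1 → s2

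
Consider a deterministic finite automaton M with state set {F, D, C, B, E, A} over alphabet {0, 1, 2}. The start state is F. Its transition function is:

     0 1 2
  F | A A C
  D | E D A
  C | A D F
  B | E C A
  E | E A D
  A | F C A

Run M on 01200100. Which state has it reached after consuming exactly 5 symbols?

F

start at F
read '0': F → A
read '1': A → C
read '2': C → F
read '0': F → A
read '0': A → F
After 5 symbols: F.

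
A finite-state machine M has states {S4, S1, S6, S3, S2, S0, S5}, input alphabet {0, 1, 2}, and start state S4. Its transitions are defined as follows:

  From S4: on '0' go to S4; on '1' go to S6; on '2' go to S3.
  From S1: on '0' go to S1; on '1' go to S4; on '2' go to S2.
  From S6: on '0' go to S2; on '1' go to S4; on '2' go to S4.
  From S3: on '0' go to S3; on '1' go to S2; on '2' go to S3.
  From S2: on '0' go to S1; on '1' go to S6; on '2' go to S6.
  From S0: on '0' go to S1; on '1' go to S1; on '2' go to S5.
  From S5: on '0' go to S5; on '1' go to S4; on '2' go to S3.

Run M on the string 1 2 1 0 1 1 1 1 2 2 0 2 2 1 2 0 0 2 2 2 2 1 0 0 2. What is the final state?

start at S4
read '1': S4 → S6
read '2': S6 → S4
read '1': S4 → S6
read '0': S6 → S2
read '1': S2 → S6
read '1': S6 → S4
read '1': S4 → S6
read '1': S6 → S4
read '2': S4 → S3
read '2': S3 → S3
read '0': S3 → S3
read '2': S3 → S3
read '2': S3 → S3
read '1': S3 → S2
read '2': S2 → S6
read '0': S6 → S2
read '0': S2 → S1
read '2': S1 → S2
read '2': S2 → S6
read '2': S6 → S4
read '2': S4 → S3
read '1': S3 → S2
read '0': S2 → S1
read '0': S1 → S1
read '2': S1 → S2

S2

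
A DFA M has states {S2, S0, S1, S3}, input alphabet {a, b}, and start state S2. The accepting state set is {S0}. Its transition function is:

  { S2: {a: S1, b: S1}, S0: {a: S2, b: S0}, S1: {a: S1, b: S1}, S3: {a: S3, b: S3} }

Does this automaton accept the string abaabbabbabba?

S2 → S1 → S1 → S1 → S1 → S1 → S1 → S1 → S1 → S1 → S1 → S1 → S1 → S1
End state S1 is not accepting.

No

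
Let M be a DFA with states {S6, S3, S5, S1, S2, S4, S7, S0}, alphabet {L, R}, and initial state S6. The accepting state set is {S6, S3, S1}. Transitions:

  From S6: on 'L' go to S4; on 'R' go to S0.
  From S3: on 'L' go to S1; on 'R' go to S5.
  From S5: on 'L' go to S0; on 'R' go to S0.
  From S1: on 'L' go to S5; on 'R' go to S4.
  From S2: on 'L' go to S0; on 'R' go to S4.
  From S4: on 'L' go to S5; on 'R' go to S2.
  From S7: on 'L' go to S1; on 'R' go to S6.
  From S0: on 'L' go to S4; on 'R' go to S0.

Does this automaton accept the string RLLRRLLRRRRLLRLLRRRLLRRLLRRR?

start at S6
read 'R': S6 → S0
read 'L': S0 → S4
read 'L': S4 → S5
read 'R': S5 → S0
read 'R': S0 → S0
read 'L': S0 → S4
read 'L': S4 → S5
read 'R': S5 → S0
read 'R': S0 → S0
read 'R': S0 → S0
read 'R': S0 → S0
read 'L': S0 → S4
read 'L': S4 → S5
read 'R': S5 → S0
read 'L': S0 → S4
read 'L': S4 → S5
read 'R': S5 → S0
read 'R': S0 → S0
read 'R': S0 → S0
read 'L': S0 → S4
read 'L': S4 → S5
read 'R': S5 → S0
read 'R': S0 → S0
read 'L': S0 → S4
read 'L': S4 → S5
read 'R': S5 → S0
read 'R': S0 → S0
read 'R': S0 → S0
End state S0 is not accepting.

No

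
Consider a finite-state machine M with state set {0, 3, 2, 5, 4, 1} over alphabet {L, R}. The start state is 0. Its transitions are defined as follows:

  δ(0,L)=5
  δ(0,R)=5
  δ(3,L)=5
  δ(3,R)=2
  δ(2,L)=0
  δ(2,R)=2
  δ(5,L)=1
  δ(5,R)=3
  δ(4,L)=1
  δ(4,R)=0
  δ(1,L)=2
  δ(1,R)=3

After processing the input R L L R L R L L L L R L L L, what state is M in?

2

start at 0
read 'R': 0 → 5
read 'L': 5 → 1
read 'L': 1 → 2
read 'R': 2 → 2
read 'L': 2 → 0
read 'R': 0 → 5
read 'L': 5 → 1
read 'L': 1 → 2
read 'L': 2 → 0
read 'L': 0 → 5
read 'R': 5 → 3
read 'L': 3 → 5
read 'L': 5 → 1
read 'L': 1 → 2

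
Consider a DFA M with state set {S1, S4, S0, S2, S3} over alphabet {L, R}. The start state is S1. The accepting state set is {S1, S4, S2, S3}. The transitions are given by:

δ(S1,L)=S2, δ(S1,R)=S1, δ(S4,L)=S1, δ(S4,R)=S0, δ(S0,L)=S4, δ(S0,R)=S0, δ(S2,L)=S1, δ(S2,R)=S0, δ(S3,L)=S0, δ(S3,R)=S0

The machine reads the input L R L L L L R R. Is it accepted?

Yes

start at S1
read 'L': S1 → S2
read 'R': S2 → S0
read 'L': S0 → S4
read 'L': S4 → S1
read 'L': S1 → S2
read 'L': S2 → S1
read 'R': S1 → S1
read 'R': S1 → S1
End state S1 is accepting.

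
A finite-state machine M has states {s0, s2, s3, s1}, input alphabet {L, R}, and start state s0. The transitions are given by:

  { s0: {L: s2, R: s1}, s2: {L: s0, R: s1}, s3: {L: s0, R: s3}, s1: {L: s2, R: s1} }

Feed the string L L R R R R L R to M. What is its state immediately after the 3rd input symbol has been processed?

s0 → s2 → s0 → s1
After 3 symbols: s1.

s1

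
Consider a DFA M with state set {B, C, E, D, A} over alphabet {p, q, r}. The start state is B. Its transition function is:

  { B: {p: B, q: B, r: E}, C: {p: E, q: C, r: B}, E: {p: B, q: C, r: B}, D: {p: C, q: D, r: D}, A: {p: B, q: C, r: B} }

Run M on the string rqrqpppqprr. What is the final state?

B

start at B
read 'r': B → E
read 'q': E → C
read 'r': C → B
read 'q': B → B
read 'p': B → B
read 'p': B → B
read 'p': B → B
read 'q': B → B
read 'p': B → B
read 'r': B → E
read 'r': E → B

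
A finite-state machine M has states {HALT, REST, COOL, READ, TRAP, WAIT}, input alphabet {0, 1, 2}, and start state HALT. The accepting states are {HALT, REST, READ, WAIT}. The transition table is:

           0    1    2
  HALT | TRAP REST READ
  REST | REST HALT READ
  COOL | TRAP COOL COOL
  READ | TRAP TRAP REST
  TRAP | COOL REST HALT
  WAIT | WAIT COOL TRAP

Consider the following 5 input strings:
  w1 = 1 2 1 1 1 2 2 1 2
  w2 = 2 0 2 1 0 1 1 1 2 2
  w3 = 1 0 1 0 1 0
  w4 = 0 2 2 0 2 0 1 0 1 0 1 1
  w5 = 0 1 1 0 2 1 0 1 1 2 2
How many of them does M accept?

w1: Trace: HALT -1-> REST -2-> READ -1-> TRAP -1-> REST -1-> HALT -2-> READ -2-> REST -1-> HALT -2-> READ  → end READ, accepted
w2: Trace: HALT -2-> READ -0-> TRAP -2-> HALT -1-> REST -0-> REST -1-> HALT -1-> REST -1-> HALT -2-> READ -2-> REST  → end REST, accepted
w3: Trace: HALT -1-> REST -0-> REST -1-> HALT -0-> TRAP -1-> REST -0-> REST  → end REST, accepted
w4: Trace: HALT -0-> TRAP -2-> HALT -2-> READ -0-> TRAP -2-> HALT -0-> TRAP -1-> REST -0-> REST -1-> HALT -0-> TRAP -1-> REST -1-> HALT  → end HALT, accepted
w5: Trace: HALT -0-> TRAP -1-> REST -1-> HALT -0-> TRAP -2-> HALT -1-> REST -0-> REST -1-> HALT -1-> REST -2-> READ -2-> REST  → end REST, accepted

5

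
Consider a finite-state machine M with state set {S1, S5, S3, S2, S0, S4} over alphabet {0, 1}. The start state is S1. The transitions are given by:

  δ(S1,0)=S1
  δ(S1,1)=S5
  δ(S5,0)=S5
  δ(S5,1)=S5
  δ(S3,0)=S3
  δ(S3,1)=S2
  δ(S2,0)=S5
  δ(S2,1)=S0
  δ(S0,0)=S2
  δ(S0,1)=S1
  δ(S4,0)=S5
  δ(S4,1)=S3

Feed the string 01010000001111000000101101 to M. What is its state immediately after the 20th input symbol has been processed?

S5

start at S1
read '0': S1 → S1
read '1': S1 → S5
read '0': S5 → S5
read '1': S5 → S5
read '0': S5 → S5
read '0': S5 → S5
read '0': S5 → S5
read '0': S5 → S5
read '0': S5 → S5
read '0': S5 → S5
read '1': S5 → S5
read '1': S5 → S5
read '1': S5 → S5
read '1': S5 → S5
read '0': S5 → S5
read '0': S5 → S5
read '0': S5 → S5
read '0': S5 → S5
read '0': S5 → S5
read '0': S5 → S5
After 20 symbols: S5.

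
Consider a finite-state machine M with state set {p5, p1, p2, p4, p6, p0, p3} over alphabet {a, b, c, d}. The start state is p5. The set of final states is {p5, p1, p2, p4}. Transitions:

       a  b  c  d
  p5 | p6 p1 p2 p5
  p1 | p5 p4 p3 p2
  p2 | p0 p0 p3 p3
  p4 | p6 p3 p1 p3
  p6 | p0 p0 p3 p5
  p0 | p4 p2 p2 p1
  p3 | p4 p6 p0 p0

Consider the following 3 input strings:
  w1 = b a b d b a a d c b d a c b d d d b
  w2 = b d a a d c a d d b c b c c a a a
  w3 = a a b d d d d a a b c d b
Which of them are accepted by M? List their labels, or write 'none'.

w1: Trace: p5 -b-> p1 -a-> p5 -b-> p1 -d-> p2 -b-> p0 -a-> p4 -a-> p6 -d-> p5 -c-> p2 -b-> p0 -d-> p1 -a-> p5 -c-> p2 -b-> p0 -d-> p1 -d-> p2 -d-> p3 -b-> p6  → end p6, rejected
w2: Trace: p5 -b-> p1 -d-> p2 -a-> p0 -a-> p4 -d-> p3 -c-> p0 -a-> p4 -d-> p3 -d-> p0 -b-> p2 -c-> p3 -b-> p6 -c-> p3 -c-> p0 -a-> p4 -a-> p6 -a-> p0  → end p0, rejected
w3: Trace: p5 -a-> p6 -a-> p0 -b-> p2 -d-> p3 -d-> p0 -d-> p1 -d-> p2 -a-> p0 -a-> p4 -b-> p3 -c-> p0 -d-> p1 -b-> p4  → end p4, accepted

w3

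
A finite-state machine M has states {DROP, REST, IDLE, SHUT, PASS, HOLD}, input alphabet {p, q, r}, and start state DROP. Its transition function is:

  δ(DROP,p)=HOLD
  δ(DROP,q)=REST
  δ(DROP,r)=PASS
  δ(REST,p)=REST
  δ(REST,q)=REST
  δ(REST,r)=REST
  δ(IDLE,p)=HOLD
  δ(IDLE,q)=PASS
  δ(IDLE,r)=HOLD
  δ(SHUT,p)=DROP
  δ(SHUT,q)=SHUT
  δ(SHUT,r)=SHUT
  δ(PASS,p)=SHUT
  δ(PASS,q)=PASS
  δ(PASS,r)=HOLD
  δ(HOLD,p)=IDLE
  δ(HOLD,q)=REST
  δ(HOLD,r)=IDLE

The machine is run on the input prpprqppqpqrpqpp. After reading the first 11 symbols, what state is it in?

DROP → HOLD → IDLE → HOLD → IDLE → HOLD → REST → REST → REST → REST → REST → REST
After 11 symbols: REST.

REST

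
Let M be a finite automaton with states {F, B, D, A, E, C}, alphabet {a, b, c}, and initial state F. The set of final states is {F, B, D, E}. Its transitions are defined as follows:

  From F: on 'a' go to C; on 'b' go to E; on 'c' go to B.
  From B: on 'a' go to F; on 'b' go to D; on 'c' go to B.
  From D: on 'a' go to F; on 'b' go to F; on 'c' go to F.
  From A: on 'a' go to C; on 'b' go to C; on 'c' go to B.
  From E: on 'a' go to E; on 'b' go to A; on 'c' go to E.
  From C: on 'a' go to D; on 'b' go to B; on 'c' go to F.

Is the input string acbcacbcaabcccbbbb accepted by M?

start at F
read 'a': F → C
read 'c': C → F
read 'b': F → E
read 'c': E → E
read 'a': E → E
read 'c': E → E
read 'b': E → A
read 'c': A → B
read 'a': B → F
read 'a': F → C
read 'b': C → B
read 'c': B → B
read 'c': B → B
read 'c': B → B
read 'b': B → D
read 'b': D → F
read 'b': F → E
read 'b': E → A
End state A is not accepting.

No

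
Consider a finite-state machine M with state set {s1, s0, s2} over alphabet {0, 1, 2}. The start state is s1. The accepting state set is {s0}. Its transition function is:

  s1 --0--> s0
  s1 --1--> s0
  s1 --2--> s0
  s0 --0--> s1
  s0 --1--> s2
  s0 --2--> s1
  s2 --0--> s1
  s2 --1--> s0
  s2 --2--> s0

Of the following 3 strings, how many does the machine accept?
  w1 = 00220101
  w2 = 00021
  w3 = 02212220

2

w1:
  start at s1
  read '0': s1 → s0
  read '0': s0 → s1
  read '2': s1 → s0
  read '2': s0 → s1
  read '0': s1 → s0
  read '1': s0 → s2
  read '0': s2 → s1
  read '1': s1 → s0
  end s0, accepted
w2:
  start at s1
  read '0': s1 → s0
  read '0': s0 → s1
  read '0': s1 → s0
  read '2': s0 → s1
  read '1': s1 → s0
  end s0, accepted
w3:
  start at s1
  read '0': s1 → s0
  read '2': s0 → s1
  read '2': s1 → s0
  read '1': s0 → s2
  read '2': s2 → s0
  read '2': s0 → s1
  read '2': s1 → s0
  read '0': s0 → s1
  end s1, rejected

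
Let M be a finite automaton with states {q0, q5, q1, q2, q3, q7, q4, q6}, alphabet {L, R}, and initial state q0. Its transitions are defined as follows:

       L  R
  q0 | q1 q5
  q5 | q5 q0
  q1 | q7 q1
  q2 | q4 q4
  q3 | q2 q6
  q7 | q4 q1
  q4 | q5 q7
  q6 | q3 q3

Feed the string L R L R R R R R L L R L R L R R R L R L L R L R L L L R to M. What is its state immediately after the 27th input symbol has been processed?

q0 → q1 → q1 → q7 → q1 → q1 → q1 → q1 → q1 → q7 → q4 → q7 → q4 → q7 → q4 → q7 → q1 → q1 → q7 → q1 → q7 → q4 → q7 → q4 → q7 → q4 → q5 → q5
After 27 symbols: q5.

q5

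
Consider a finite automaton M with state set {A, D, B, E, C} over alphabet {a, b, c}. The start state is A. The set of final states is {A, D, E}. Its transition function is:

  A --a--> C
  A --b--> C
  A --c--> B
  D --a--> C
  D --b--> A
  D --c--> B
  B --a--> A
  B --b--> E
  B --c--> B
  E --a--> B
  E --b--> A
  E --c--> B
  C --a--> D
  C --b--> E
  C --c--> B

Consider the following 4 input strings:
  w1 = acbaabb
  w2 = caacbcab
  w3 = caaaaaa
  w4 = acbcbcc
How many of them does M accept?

w1: A → C → B → E → B → A → C → E  → end E, accepted
w2: A → B → A → C → B → E → B → A → C  → end C, rejected
w3: A → B → A → C → D → C → D → C  → end C, rejected
w4: A → C → B → E → B → E → B → B  → end B, rejected

1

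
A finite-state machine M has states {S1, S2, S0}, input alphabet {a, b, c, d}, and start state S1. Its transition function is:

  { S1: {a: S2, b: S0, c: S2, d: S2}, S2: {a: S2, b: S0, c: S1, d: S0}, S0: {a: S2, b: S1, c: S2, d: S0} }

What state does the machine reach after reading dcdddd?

Trace: S1 -d-> S2 -c-> S1 -d-> S2 -d-> S0 -d-> S0 -d-> S0

S0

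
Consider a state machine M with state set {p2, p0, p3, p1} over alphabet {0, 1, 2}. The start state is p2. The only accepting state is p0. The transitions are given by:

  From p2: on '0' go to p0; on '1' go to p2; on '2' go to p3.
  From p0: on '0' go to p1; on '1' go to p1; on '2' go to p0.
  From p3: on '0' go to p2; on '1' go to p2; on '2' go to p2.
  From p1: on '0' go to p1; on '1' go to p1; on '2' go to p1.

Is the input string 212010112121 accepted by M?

start at p2
read '2': p2 → p3
read '1': p3 → p2
read '2': p2 → p3
read '0': p3 → p2
read '1': p2 → p2
read '0': p2 → p0
read '1': p0 → p1
read '1': p1 → p1
read '2': p1 → p1
read '1': p1 → p1
read '2': p1 → p1
read '1': p1 → p1
End state p1 is not accepting.

No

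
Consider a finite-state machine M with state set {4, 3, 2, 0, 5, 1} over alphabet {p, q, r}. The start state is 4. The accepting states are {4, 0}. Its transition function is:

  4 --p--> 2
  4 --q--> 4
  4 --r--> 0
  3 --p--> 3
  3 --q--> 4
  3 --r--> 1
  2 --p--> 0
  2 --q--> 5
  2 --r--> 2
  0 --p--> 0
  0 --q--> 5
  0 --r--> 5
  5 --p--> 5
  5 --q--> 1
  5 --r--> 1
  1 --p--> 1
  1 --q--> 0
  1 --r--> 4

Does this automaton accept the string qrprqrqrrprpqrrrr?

start at 4
read 'q': 4 → 4
read 'r': 4 → 0
read 'p': 0 → 0
read 'r': 0 → 5
read 'q': 5 → 1
read 'r': 1 → 4
read 'q': 4 → 4
read 'r': 4 → 0
read 'r': 0 → 5
read 'p': 5 → 5
read 'r': 5 → 1
read 'p': 1 → 1
read 'q': 1 → 0
read 'r': 0 → 5
read 'r': 5 → 1
read 'r': 1 → 4
read 'r': 4 → 0
End state 0 is accepting.

Yes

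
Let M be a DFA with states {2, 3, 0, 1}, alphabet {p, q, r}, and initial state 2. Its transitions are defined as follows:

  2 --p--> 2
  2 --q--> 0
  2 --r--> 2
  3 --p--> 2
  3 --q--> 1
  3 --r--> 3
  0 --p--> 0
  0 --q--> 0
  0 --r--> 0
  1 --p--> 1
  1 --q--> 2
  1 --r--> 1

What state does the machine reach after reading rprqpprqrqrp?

0

start at 2
read 'r': 2 → 2
read 'p': 2 → 2
read 'r': 2 → 2
read 'q': 2 → 0
read 'p': 0 → 0
read 'p': 0 → 0
read 'r': 0 → 0
read 'q': 0 → 0
read 'r': 0 → 0
read 'q': 0 → 0
read 'r': 0 → 0
read 'p': 0 → 0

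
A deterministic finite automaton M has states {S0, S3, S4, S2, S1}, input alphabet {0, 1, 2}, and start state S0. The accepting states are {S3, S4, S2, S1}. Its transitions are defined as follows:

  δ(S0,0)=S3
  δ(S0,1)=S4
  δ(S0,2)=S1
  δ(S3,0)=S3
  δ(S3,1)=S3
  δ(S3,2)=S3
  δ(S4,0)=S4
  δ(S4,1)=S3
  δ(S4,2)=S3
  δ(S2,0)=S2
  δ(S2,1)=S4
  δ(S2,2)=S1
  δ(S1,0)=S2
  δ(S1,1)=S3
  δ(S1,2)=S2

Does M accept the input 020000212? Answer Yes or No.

S0 → S3 → S3 → S3 → S3 → S3 → S3 → S3 → S3 → S3
End state S3 is accepting.

Yes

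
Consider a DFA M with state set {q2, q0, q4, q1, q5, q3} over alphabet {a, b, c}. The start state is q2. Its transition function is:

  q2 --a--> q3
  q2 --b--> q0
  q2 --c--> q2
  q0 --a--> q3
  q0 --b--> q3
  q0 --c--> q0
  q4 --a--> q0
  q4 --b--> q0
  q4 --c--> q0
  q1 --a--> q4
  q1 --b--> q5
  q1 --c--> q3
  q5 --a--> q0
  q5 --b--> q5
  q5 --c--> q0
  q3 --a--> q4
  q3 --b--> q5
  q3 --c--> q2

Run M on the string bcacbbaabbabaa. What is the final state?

q0

Trace: q2 -b-> q0 -c-> q0 -a-> q3 -c-> q2 -b-> q0 -b-> q3 -a-> q4 -a-> q0 -b-> q3 -b-> q5 -a-> q0 -b-> q3 -a-> q4 -a-> q0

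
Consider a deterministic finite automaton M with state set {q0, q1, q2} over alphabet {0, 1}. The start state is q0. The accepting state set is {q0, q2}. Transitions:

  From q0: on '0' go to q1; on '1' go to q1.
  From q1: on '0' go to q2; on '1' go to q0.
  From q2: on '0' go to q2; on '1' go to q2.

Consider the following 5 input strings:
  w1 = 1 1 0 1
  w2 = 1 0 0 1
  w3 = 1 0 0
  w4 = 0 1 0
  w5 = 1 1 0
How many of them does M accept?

w1: q0 → q1 → q0 → q1 → q0  → end q0, accepted
w2: q0 → q1 → q2 → q2 → q2  → end q2, accepted
w3: q0 → q1 → q2 → q2  → end q2, accepted
w4: q0 → q1 → q0 → q1  → end q1, rejected
w5: q0 → q1 → q0 → q1  → end q1, rejected

3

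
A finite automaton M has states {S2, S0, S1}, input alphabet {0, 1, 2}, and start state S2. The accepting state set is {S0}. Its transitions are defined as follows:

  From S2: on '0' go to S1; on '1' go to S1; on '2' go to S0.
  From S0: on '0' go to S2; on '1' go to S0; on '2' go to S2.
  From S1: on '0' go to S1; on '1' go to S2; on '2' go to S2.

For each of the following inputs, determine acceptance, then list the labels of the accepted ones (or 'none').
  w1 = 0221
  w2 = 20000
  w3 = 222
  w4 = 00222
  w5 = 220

w1: S2 → S1 → S2 → S0 → S0  → end S0, accepted
w2: S2 → S0 → S2 → S1 → S1 → S1  → end S1, rejected
w3: S2 → S0 → S2 → S0  → end S0, accepted
w4: S2 → S1 → S1 → S2 → S0 → S2  → end S2, rejected
w5: S2 → S0 → S2 → S1  → end S1, rejected

w1, w3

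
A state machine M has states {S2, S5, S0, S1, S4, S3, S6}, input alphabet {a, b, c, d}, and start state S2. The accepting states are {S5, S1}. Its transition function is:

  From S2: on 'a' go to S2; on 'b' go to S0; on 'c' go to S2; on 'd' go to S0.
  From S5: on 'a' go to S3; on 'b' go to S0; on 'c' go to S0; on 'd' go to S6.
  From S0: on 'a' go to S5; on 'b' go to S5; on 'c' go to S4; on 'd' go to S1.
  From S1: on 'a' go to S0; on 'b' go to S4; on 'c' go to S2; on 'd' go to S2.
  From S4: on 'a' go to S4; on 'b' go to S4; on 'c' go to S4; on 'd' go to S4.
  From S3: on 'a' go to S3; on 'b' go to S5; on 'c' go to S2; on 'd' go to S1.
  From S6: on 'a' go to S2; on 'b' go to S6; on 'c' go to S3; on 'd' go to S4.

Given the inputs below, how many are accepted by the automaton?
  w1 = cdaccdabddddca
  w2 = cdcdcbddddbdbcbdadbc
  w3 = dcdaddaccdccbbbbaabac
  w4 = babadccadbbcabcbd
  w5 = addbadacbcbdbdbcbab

0

w1: Trace: S2 -c-> S2 -d-> S0 -a-> S5 -c-> S0 -c-> S4 -d-> S4 -a-> S4 -b-> S4 -d-> S4 -d-> S4 -d-> S4 -d-> S4 -c-> S4 -a-> S4  → end S4, rejected
w2: Trace: S2 -c-> S2 -d-> S0 -c-> S4 -d-> S4 -c-> S4 -b-> S4 -d-> S4 -d-> S4 -d-> S4 -d-> S4 -b-> S4 -d-> S4 -b-> S4 -c-> S4 -b-> S4 -d-> S4 -a-> S4 -d-> S4 -b-> S4 -c-> S4  → end S4, rejected
w3: Trace: S2 -d-> S0 -c-> S4 -d-> S4 -a-> S4 -d-> S4 -d-> S4 -a-> S4 -c-> S4 -c-> S4 -d-> S4 -c-> S4 -c-> S4 -b-> S4 -b-> S4 -b-> S4 -b-> S4 -a-> S4 -a-> S4 -b-> S4 -a-> S4 -c-> S4  → end S4, rejected
w4: Trace: S2 -b-> S0 -a-> S5 -b-> S0 -a-> S5 -d-> S6 -c-> S3 -c-> S2 -a-> S2 -d-> S0 -b-> S5 -b-> S0 -c-> S4 -a-> S4 -b-> S4 -c-> S4 -b-> S4 -d-> S4  → end S4, rejected
w5: Trace: S2 -a-> S2 -d-> S0 -d-> S1 -b-> S4 -a-> S4 -d-> S4 -a-> S4 -c-> S4 -b-> S4 -c-> S4 -b-> S4 -d-> S4 -b-> S4 -d-> S4 -b-> S4 -c-> S4 -b-> S4 -a-> S4 -b-> S4  → end S4, rejected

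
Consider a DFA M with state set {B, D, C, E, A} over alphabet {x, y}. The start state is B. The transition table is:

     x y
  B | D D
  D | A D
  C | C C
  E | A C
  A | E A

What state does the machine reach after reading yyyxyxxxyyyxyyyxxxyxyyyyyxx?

C

start at B
read 'y': B → D
read 'y': D → D
read 'y': D → D
read 'x': D → A
read 'y': A → A
read 'x': A → E
read 'x': E → A
read 'x': A → E
read 'y': E → C
read 'y': C → C
read 'y': C → C
read 'x': C → C
read 'y': C → C
read 'y': C → C
read 'y': C → C
read 'x': C → C
read 'x': C → C
read 'x': C → C
read 'y': C → C
read 'x': C → C
read 'y': C → C
read 'y': C → C
read 'y': C → C
read 'y': C → C
read 'y': C → C
read 'x': C → C
read 'x': C → C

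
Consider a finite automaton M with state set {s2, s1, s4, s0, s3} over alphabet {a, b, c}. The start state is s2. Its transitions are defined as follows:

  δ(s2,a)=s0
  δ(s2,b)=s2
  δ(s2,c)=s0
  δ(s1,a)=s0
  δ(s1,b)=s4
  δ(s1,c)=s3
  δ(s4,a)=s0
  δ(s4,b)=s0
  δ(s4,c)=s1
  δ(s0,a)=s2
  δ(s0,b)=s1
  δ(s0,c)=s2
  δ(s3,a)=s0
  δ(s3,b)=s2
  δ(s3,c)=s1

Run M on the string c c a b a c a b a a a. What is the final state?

s2 → s0 → s2 → s0 → s1 → s0 → s2 → s0 → s1 → s0 → s2 → s0

s0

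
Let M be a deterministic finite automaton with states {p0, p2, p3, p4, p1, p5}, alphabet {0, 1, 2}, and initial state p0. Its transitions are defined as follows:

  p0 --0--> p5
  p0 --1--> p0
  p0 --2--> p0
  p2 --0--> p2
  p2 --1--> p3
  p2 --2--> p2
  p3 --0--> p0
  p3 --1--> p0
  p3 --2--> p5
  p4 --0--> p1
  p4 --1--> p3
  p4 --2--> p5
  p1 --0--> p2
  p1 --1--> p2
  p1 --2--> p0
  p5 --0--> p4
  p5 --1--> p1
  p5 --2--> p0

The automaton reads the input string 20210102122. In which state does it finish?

p0 → p0 → p5 → p0 → p0 → p5 → p1 → p2 → p2 → p3 → p5 → p0

p0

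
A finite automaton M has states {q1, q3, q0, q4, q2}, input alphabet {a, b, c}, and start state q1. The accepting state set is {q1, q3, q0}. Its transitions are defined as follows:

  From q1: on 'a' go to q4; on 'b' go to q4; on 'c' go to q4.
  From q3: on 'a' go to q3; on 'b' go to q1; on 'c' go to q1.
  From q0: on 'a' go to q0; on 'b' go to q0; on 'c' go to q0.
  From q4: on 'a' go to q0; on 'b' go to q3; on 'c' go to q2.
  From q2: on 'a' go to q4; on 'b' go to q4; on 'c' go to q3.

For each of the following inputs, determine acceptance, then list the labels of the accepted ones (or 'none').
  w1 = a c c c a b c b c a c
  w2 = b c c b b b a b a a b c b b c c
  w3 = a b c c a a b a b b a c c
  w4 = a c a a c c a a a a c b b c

w1: q1 → q4 → q2 → q3 → q1 → q4 → q3 → q1 → q4 → q2 → q4 → q2  → end q2, rejected
w2: q1 → q4 → q2 → q3 → q1 → q4 → q3 → q3 → q1 → q4 → q0 → q0 → q0 → q0 → q0 → q0 → q0  → end q0, accepted
w3: q1 → q4 → q3 → q1 → q4 → q0 → q0 → q0 → q0 → q0 → q0 → q0 → q0 → q0  → end q0, accepted
w4: q1 → q4 → q2 → q4 → q0 → q0 → q0 → q0 → q0 → q0 → q0 → q0 → q0 → q0 → q0  → end q0, accepted

w2, w3, w4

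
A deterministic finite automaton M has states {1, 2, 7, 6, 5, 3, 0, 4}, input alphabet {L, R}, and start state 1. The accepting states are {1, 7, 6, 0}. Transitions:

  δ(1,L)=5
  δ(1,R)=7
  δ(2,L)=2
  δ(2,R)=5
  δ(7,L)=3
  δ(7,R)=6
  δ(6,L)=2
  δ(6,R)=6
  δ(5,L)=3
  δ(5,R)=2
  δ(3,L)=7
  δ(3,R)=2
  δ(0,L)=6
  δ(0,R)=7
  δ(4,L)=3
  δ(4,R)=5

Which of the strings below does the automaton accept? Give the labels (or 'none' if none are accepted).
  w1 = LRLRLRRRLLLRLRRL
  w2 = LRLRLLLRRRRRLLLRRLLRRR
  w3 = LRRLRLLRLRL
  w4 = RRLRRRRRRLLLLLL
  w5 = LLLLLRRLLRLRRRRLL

w1: 1 → 5 → 2 → 2 → 5 → 3 → 2 → 5 → 2 → 2 → 2 → 2 → 5 → 3 → 2 → 5 → 3  → end 3, rejected
w2: 1 → 5 → 2 → 2 → 5 → 3 → 7 → 3 → 2 → 5 → 2 → 5 → 2 → 2 → 2 → 2 → 5 → 2 → 2 → 2 → 5 → 2 → 5  → end 5, rejected
w3: 1 → 5 → 2 → 5 → 3 → 2 → 2 → 2 → 5 → 3 → 2 → 2  → end 2, rejected
w4: 1 → 7 → 6 → 2 → 5 → 2 → 5 → 2 → 5 → 2 → 2 → 2 → 2 → 2 → 2 → 2  → end 2, rejected
w5: 1 → 5 → 3 → 7 → 3 → 7 → 6 → 6 → 2 → 2 → 5 → 3 → 2 → 5 → 2 → 5 → 3 → 7  → end 7, accepted

w5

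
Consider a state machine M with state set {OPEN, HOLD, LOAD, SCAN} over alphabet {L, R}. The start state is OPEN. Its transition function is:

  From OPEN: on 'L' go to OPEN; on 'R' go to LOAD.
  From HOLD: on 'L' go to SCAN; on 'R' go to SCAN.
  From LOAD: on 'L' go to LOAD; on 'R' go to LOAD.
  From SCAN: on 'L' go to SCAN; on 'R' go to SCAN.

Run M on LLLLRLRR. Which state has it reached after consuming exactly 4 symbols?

OPEN → OPEN → OPEN → OPEN → OPEN
After 4 symbols: OPEN.

OPEN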